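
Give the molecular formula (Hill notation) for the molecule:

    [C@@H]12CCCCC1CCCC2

C10H18

Heavy atoms from the SMILES: 10 C.
Implicit hydrogens by atom environment:
  8 × C: 2 H each → 16
  2 × C: 1 H each → 2
  Total hydrogens = 18.
Molecular formula: C10H18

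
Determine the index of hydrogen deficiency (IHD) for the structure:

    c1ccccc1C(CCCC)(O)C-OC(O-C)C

4

Molecular formula from the SMILES: C15H24O3.
DoU = (2C + 2 + N − H − X)/2 = (2·15 + 2 + 0 − 24 − 0)/2 = 8/2 = 4.
(Structurally: 1 ring(s) + 3 π bond(s) = 4.)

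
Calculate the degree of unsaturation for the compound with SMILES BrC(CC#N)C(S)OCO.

Molecular formula from the SMILES: C5H8BrNO2S.
DoU = (2C + 2 + N − H − X)/2 = (2·5 + 2 + 1 − 8 − 1)/2 = 4/2 = 2.
(Structurally: 0 ring(s) + 2 π bond(s) = 2.)

2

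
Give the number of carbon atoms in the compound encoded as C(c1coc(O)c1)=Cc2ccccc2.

The symbol for carbon appears 12 times in the SMILES. Lowercase c denotes aromatic carbon and counts toward C.

12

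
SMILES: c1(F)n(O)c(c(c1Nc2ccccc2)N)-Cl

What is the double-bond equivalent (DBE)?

Molecular formula from the SMILES: C10H9ClFN3O.
DoU = (2C + 2 + N − H − X)/2 = (2·10 + 2 + 3 − 9 − 2)/2 = 14/2 = 7.
(Structurally: 2 ring(s) + 5 π bond(s) = 7.)

7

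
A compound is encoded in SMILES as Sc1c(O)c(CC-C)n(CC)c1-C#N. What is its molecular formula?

Heavy atoms from the SMILES: 10 C, 2 N, 1 O, 1 S.
Implicit hydrogens by atom environment:
  4 × C (aromatic): no H
  3 × C: 2 H each → 6
  2 × C: 3 H each → 6
  1 × C: no H
  1 × N (aromatic): no H
  1 × N: no H
  1 × O: 1 H
  1 × S: 1 H
  Total hydrogens = 14.
Molecular formula: C10H14N2OS

C10H14N2OS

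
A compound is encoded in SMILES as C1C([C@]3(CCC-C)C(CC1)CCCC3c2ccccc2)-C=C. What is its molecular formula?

C22H32

Heavy atoms from the SMILES: 22 C.
Implicit hydrogens by atom environment:
  10 × C: 2 H each → 20
  5 × C (aromatic): 1 H each → 5
  4 × C: 1 H each → 4
  1 × C: 3 H
  1 × C: no H
  1 × C (aromatic): no H
  Total hydrogens = 32.
Molecular formula: C22H32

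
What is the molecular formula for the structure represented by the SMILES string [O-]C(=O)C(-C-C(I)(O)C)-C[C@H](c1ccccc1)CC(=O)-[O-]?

[C15H17IO5]2-

Heavy atoms from the SMILES: 15 C, 1 I, 5 O.
Implicit hydrogens by atom environment:
  5 × C (aromatic): 1 H each → 5
  3 × C: 2 H each → 6
  3 × C: no H
  2 × C: 1 H each → 2
  2 × O: no H
  2 × O (charge -1): no H
  1 × C: 3 H
  1 × C (aromatic): no H
  1 × I: no H
  1 × O: 1 H
  Total hydrogens = 17.
Net charge -2.
Molecular formula: [C15H17IO5]2-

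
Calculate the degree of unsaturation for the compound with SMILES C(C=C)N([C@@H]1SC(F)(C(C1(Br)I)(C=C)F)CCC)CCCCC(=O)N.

Molecular formula from the SMILES: C17H26BrF2IN2OS.
DoU = (2C + 2 + N − H − X)/2 = (2·17 + 2 + 2 − 26 − 4)/2 = 8/2 = 4.
(Structurally: 1 ring(s) + 3 π bond(s) = 4.)

4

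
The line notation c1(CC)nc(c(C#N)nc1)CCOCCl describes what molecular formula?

Heavy atoms from the SMILES: 10 C, 1 Cl, 3 N, 1 O.
Implicit hydrogens by atom environment:
  4 × C: 2 H each → 8
  3 × C (aromatic): no H
  2 × N (aromatic): no H
  1 × C: 3 H
  1 × C (aromatic): 1 H
  1 × C: no H
  1 × Cl: no H
  1 × N: no H
  1 × O: no H
  Total hydrogens = 12.
Molecular formula: C10H12ClN3O

C10H12ClN3O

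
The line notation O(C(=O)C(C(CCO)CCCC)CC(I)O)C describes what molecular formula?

Heavy atoms from the SMILES: 12 C, 1 I, 4 O.
Implicit hydrogens by atom environment:
  6 × C: 2 H each → 12
  3 × C: 1 H each → 3
  2 × C: 3 H each → 6
  2 × O: 1 H each → 2
  2 × O: no H
  1 × C: no H
  1 × I: no H
  Total hydrogens = 23.
Molecular formula: C12H23IO4

C12H23IO4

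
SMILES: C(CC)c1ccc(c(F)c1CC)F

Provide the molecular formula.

C11H14F2

Heavy atoms from the SMILES: 11 C, 2 F.
Implicit hydrogens by atom environment:
  4 × C (aromatic): no H
  3 × C: 2 H each → 6
  2 × C: 3 H each → 6
  2 × C (aromatic): 1 H each → 2
  2 × F: no H
  Total hydrogens = 14.
Molecular formula: C11H14F2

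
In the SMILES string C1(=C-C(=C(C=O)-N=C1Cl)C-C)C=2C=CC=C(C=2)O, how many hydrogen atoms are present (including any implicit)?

12

Hydrogens are implicit in SMILES; fill each atom to its normal valence:
  6 × C (aromatic): no H
  5 × C (aromatic): 1 H each → 5
  1 × C: 3 H
  1 × C: 2 H
  1 × C: 1 H
  1 × Cl: no H
  1 × N (aromatic): no H
  1 × O: 1 H
  1 × O: no H
  Total hydrogens = 12.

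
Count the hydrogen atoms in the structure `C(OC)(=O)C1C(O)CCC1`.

12

Hydrogens are implicit in SMILES; fill each atom to its normal valence:
  3 × C: 2 H each → 6
  2 × C: 1 H each → 2
  2 × O: no H
  1 × C: 3 H
  1 × C: no H
  1 × O: 1 H
  Total hydrogens = 12.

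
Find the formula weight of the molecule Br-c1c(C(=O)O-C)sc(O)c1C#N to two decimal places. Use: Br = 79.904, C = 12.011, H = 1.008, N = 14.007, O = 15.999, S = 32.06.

262.08

Molecular formula: C7H4BrNO3S.
M = 1×79.904 + 7×12.011 + 4×1.008 + 1×14.007 + 3×15.999 + 1×32.06 = 262.08 g/mol.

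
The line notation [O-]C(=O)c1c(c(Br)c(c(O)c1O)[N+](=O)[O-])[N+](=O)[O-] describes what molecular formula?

Heavy atoms from the SMILES: 1 Br, 7 C, 2 N, 8 O.
Implicit hydrogens by atom environment:
  6 × C (aromatic): no H
  3 × O: no H
  3 × O (charge -1): no H
  2 × N (charge +1): no H
  2 × O: 1 H each → 2
  1 × Br: no H
  1 × C: no H
  Total hydrogens = 2.
Net charge -1.
Molecular formula: C7H2BrN2O8-

C7H2BrN2O8-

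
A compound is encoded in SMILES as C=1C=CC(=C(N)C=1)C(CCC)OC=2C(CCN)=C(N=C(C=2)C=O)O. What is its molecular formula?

Heavy atoms from the SMILES: 18 C, 3 N, 3 O.
Implicit hydrogens by atom environment:
  6 × C (aromatic): no H
  5 × C (aromatic): 1 H each → 5
  4 × C: 2 H each → 8
  2 × C: 1 H each → 2
  2 × N: 2 H each → 4
  2 × O: no H
  1 × C: 3 H
  1 × N (aromatic): no H
  1 × O: 1 H
  Total hydrogens = 23.
Molecular formula: C18H23N3O3

C18H23N3O3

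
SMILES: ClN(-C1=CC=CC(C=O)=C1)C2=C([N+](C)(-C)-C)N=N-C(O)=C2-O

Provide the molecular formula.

Heavy atoms from the SMILES: 14 C, 1 Cl, 4 N, 3 O.
Implicit hydrogens by atom environment:
  6 × C (aromatic): no H
  4 × C (aromatic): 1 H each → 4
  3 × C: 3 H each → 9
  2 × N (aromatic): no H
  2 × O: 1 H each → 2
  1 × C: 1 H
  1 × Cl: no H
  1 × N: no H
  1 × N (charge +1): no H
  1 × O: no H
  Total hydrogens = 16.
Net charge +1.
Molecular formula: C14H16ClN4O3+

C14H16ClN4O3+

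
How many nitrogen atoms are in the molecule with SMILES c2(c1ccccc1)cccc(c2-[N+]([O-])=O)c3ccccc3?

1

The symbol for nitrogen appears 1 time in the SMILES.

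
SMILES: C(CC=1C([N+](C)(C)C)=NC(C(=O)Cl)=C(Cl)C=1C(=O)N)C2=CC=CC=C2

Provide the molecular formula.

C18H20Cl2N3O2+

Heavy atoms from the SMILES: 18 C, 2 Cl, 3 N, 2 O.
Implicit hydrogens by atom environment:
  6 × C (aromatic): no H
  5 × C (aromatic): 1 H each → 5
  3 × C: 3 H each → 9
  2 × C: 2 H each → 4
  2 × C: no H
  2 × Cl: no H
  2 × O: no H
  1 × N: 2 H
  1 × N (aromatic): no H
  1 × N (charge +1): no H
  Total hydrogens = 20.
Net charge +1.
Molecular formula: C18H20Cl2N3O2+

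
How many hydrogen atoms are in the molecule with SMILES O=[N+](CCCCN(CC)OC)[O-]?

Hydrogens are implicit in SMILES; fill each atom to its normal valence:
  5 × C: 2 H each → 10
  2 × C: 3 H each → 6
  2 × O: no H
  1 × N: no H
  1 × N (charge +1): no H
  1 × O (charge -1): no H
  Total hydrogens = 16.

16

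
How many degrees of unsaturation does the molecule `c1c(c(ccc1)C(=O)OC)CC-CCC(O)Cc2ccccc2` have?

Molecular formula from the SMILES: C20H24O3.
DoU = (2C + 2 + N − H − X)/2 = (2·20 + 2 + 0 − 24 − 0)/2 = 18/2 = 9.
(Structurally: 2 ring(s) + 7 π bond(s) = 9.)

9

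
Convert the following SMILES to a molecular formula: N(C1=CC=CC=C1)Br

Heavy atoms from the SMILES: 1 Br, 6 C, 1 N.
Implicit hydrogens by atom environment:
  5 × C (aromatic): 1 H each → 5
  1 × Br: no H
  1 × C (aromatic): no H
  1 × N: 1 H
  Total hydrogens = 6.
Molecular formula: C6H6BrN

C6H6BrN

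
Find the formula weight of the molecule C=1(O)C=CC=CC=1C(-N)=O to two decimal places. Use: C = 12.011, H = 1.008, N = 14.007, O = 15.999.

Molecular formula: C7H7NO2.
M = 7×12.011 + 7×1.008 + 1×14.007 + 2×15.999 = 137.14 g/mol.

137.14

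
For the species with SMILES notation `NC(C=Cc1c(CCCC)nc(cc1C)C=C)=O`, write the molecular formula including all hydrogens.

Heavy atoms from the SMILES: 15 C, 2 N, 1 O.
Implicit hydrogens by atom environment:
  4 × C: 2 H each → 8
  4 × C (aromatic): no H
  3 × C: 1 H each → 3
  2 × C: 3 H each → 6
  1 × C (aromatic): 1 H
  1 × C: no H
  1 × N: 2 H
  1 × N (aromatic): no H
  1 × O: no H
  Total hydrogens = 20.
Molecular formula: C15H20N2O

C15H20N2O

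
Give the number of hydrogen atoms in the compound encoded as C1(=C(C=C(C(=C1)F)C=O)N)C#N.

5

Hydrogens are implicit in SMILES; fill each atom to its normal valence:
  4 × C (aromatic): no H
  2 × C (aromatic): 1 H each → 2
  1 × C: 1 H
  1 × C: no H
  1 × F: no H
  1 × N: 2 H
  1 × N: no H
  1 × O: no H
  Total hydrogens = 5.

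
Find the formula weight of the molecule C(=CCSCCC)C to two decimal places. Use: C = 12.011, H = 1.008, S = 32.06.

130.25

Molecular formula: C7H14S.
M = 7×12.011 + 14×1.008 + 1×32.06 = 130.25 g/mol.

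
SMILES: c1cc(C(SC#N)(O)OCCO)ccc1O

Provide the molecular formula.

Heavy atoms from the SMILES: 10 C, 1 N, 4 O, 1 S.
Implicit hydrogens by atom environment:
  4 × C (aromatic): 1 H each → 4
  3 × O: 1 H each → 3
  2 × C: 2 H each → 4
  2 × C: no H
  2 × C (aromatic): no H
  1 × N: no H
  1 × O: no H
  1 × S: no H
  Total hydrogens = 11.
Molecular formula: C10H11NO4S

C10H11NO4S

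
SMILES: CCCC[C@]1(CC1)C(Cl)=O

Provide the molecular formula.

C8H13ClO

Heavy atoms from the SMILES: 8 C, 1 Cl, 1 O.
Implicit hydrogens by atom environment:
  5 × C: 2 H each → 10
  2 × C: no H
  1 × C: 3 H
  1 × Cl: no H
  1 × O: no H
  Total hydrogens = 13.
Molecular formula: C8H13ClO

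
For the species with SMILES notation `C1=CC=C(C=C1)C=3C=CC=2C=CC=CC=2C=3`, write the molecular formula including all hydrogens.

C16H12

Heavy atoms from the SMILES: 16 C.
Implicit hydrogens by atom environment:
  12 × C (aromatic): 1 H each → 12
  4 × C (aromatic): no H
  Total hydrogens = 12.
Molecular formula: C16H12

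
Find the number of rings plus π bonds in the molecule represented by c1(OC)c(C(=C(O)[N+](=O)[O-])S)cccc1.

6

Molecular formula from the SMILES: C9H9NO4S.
DoU = (2C + 2 + N − H − X)/2 = (2·9 + 2 + 1 − 9 − 0)/2 = 12/2 = 6.
(Structurally: 1 ring(s) + 5 π bond(s) = 6.)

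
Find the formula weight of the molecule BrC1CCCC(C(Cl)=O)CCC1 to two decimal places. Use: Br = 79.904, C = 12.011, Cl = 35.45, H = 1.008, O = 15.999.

Molecular formula: C9H14BrClO.
M = 1×79.904 + 9×12.011 + 1×35.45 + 14×1.008 + 1×15.999 = 253.56 g/mol.

253.56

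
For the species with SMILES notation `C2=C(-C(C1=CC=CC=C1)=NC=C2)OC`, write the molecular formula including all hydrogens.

Heavy atoms from the SMILES: 12 C, 1 N, 1 O.
Implicit hydrogens by atom environment:
  8 × C (aromatic): 1 H each → 8
  3 × C (aromatic): no H
  1 × C: 3 H
  1 × N (aromatic): no H
  1 × O: no H
  Total hydrogens = 11.
Molecular formula: C12H11NO

C12H11NO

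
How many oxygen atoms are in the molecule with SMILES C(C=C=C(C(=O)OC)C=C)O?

3

The symbol for oxygen appears 3 times in the SMILES.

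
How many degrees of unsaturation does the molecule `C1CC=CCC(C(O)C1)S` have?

2

Molecular formula from the SMILES: C8H14OS.
DoU = (2C + 2 + N − H − X)/2 = (2·8 + 2 + 0 − 14 − 0)/2 = 4/2 = 2.
(Structurally: 1 ring(s) + 1 π bond(s) = 2.)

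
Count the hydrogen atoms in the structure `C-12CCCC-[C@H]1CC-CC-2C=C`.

20

Hydrogens are implicit in SMILES; fill each atom to its normal valence:
  8 × C: 2 H each → 16
  4 × C: 1 H each → 4
  Total hydrogens = 20.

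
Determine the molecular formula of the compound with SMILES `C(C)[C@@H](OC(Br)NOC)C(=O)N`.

Heavy atoms from the SMILES: 1 Br, 6 C, 2 N, 3 O.
Implicit hydrogens by atom environment:
  3 × O: no H
  2 × C: 3 H each → 6
  2 × C: 1 H each → 2
  1 × Br: no H
  1 × C: 2 H
  1 × C: no H
  1 × N: 2 H
  1 × N: 1 H
  Total hydrogens = 13.
Molecular formula: C6H13BrN2O3

C6H13BrN2O3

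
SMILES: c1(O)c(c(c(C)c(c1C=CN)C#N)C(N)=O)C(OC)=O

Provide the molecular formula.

C13H13N3O4

Heavy atoms from the SMILES: 13 C, 3 N, 4 O.
Implicit hydrogens by atom environment:
  6 × C (aromatic): no H
  3 × C: no H
  3 × O: no H
  2 × C: 3 H each → 6
  2 × C: 1 H each → 2
  2 × N: 2 H each → 4
  1 × N: no H
  1 × O: 1 H
  Total hydrogens = 13.
Molecular formula: C13H13N3O4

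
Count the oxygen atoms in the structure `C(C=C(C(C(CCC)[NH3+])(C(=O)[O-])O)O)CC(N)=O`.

5

The symbol for oxygen appears 5 times in the SMILES.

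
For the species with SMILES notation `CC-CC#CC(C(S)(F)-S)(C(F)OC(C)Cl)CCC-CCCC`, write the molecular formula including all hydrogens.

Heavy atoms from the SMILES: 17 C, 1 Cl, 2 F, 1 O, 2 S.
Implicit hydrogens by atom environment:
  8 × C: 2 H each → 16
  4 × C: no H
  3 × C: 3 H each → 9
  2 × C: 1 H each → 2
  2 × F: no H
  2 × S: 1 H each → 2
  1 × Cl: no H
  1 × O: no H
  Total hydrogens = 29.
Molecular formula: C17H29ClF2OS2

C17H29ClF2OS2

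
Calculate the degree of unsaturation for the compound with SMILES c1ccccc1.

Molecular formula from the SMILES: C6H6.
DoU = (2C + 2 + N − H − X)/2 = (2·6 + 2 + 0 − 6 − 0)/2 = 8/2 = 4.
(Structurally: 1 ring(s) + 3 π bond(s) = 4.)

4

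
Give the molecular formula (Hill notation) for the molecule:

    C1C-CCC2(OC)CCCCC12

Heavy atoms from the SMILES: 11 C, 1 O.
Implicit hydrogens by atom environment:
  8 × C: 2 H each → 16
  1 × C: 3 H
  1 × C: 1 H
  1 × C: no H
  1 × O: no H
  Total hydrogens = 20.
Molecular formula: C11H20O

C11H20O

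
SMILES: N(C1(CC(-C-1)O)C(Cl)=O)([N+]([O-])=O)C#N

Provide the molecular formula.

C6H6ClN3O4

Heavy atoms from the SMILES: 6 C, 1 Cl, 3 N, 4 O.
Implicit hydrogens by atom environment:
  3 × C: no H
  2 × C: 2 H each → 4
  2 × N: no H
  2 × O: no H
  1 × C: 1 H
  1 × Cl: no H
  1 × N (charge +1): no H
  1 × O: 1 H
  1 × O (charge -1): no H
  Total hydrogens = 6.
Molecular formula: C6H6ClN3O4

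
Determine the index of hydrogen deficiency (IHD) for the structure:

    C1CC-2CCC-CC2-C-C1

Molecular formula from the SMILES: C10H18.
DoU = (2C + 2 + N − H − X)/2 = (2·10 + 2 + 0 − 18 − 0)/2 = 4/2 = 2.
(Structurally: 2 ring(s) + 0 π bond(s) = 2.)

2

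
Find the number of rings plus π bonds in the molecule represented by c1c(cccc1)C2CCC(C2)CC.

Molecular formula from the SMILES: C13H18.
DoU = (2C + 2 + N − H − X)/2 = (2·13 + 2 + 0 − 18 − 0)/2 = 10/2 = 5.
(Structurally: 2 ring(s) + 3 π bond(s) = 5.)

5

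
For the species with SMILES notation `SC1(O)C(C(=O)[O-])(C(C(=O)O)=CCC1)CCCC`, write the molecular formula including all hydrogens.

Heavy atoms from the SMILES: 12 C, 5 O, 1 S.
Implicit hydrogens by atom environment:
  5 × C: 2 H each → 10
  5 × C: no H
  2 × O: 1 H each → 2
  2 × O: no H
  1 × C: 3 H
  1 × C: 1 H
  1 × O (charge -1): no H
  1 × S: 1 H
  Total hydrogens = 17.
Net charge -1.
Molecular formula: C12H17O5S-

C12H17O5S-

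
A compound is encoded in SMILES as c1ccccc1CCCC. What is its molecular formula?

Heavy atoms from the SMILES: 10 C.
Implicit hydrogens by atom environment:
  5 × C (aromatic): 1 H each → 5
  3 × C: 2 H each → 6
  1 × C: 3 H
  1 × C (aromatic): no H
  Total hydrogens = 14.
Molecular formula: C10H14

C10H14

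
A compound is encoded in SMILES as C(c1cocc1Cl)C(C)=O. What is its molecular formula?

Heavy atoms from the SMILES: 7 C, 1 Cl, 2 O.
Implicit hydrogens by atom environment:
  2 × C (aromatic): 1 H each → 2
  2 × C (aromatic): no H
  1 × C: 3 H
  1 × C: 2 H
  1 × C: no H
  1 × Cl: no H
  1 × O (aromatic): no H
  1 × O: no H
  Total hydrogens = 7.
Molecular formula: C7H7ClO2

C7H7ClO2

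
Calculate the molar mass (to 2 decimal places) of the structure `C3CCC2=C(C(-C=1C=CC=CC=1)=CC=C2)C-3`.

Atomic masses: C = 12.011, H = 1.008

Molecular formula: C16H16.
M = 16×12.011 + 16×1.008 = 208.30 g/mol.

208.30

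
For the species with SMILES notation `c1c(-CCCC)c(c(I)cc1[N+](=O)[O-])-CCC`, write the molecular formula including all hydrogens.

Heavy atoms from the SMILES: 13 C, 1 I, 1 N, 2 O.
Implicit hydrogens by atom environment:
  5 × C: 2 H each → 10
  4 × C (aromatic): no H
  2 × C: 3 H each → 6
  2 × C (aromatic): 1 H each → 2
  1 × I: no H
  1 × N (charge +1): no H
  1 × O: no H
  1 × O (charge -1): no H
  Total hydrogens = 18.
Molecular formula: C13H18INO2

C13H18INO2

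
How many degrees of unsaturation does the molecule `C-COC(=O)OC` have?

1

Molecular formula from the SMILES: C4H8O3.
DoU = (2C + 2 + N − H − X)/2 = (2·4 + 2 + 0 − 8 − 0)/2 = 2/2 = 1.
(Structurally: 0 ring(s) + 1 π bond(s) = 1.)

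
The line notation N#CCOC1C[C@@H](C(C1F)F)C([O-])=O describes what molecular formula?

Heavy atoms from the SMILES: 8 C, 2 F, 1 N, 3 O.
Implicit hydrogens by atom environment:
  4 × C: 1 H each → 4
  2 × C: 2 H each → 4
  2 × C: no H
  2 × F: no H
  2 × O: no H
  1 × N: no H
  1 × O (charge -1): no H
  Total hydrogens = 8.
Net charge -1.
Molecular formula: C8H8F2NO3-

C8H8F2NO3-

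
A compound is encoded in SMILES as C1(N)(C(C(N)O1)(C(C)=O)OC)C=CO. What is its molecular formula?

Heavy atoms from the SMILES: 8 C, 2 N, 4 O.
Implicit hydrogens by atom environment:
  3 × C: 1 H each → 3
  3 × C: no H
  3 × O: no H
  2 × C: 3 H each → 6
  2 × N: 2 H each → 4
  1 × O: 1 H
  Total hydrogens = 14.
Molecular formula: C8H14N2O4

C8H14N2O4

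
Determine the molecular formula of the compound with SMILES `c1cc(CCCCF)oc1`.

Heavy atoms from the SMILES: 8 C, 1 F, 1 O.
Implicit hydrogens by atom environment:
  4 × C: 2 H each → 8
  3 × C (aromatic): 1 H each → 3
  1 × C (aromatic): no H
  1 × F: no H
  1 × O (aromatic): no H
  Total hydrogens = 11.
Molecular formula: C8H11FO

C8H11FO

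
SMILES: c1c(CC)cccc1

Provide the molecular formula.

C8H10

Heavy atoms from the SMILES: 8 C.
Implicit hydrogens by atom environment:
  5 × C (aromatic): 1 H each → 5
  1 × C: 3 H
  1 × C: 2 H
  1 × C (aromatic): no H
  Total hydrogens = 10.
Molecular formula: C8H10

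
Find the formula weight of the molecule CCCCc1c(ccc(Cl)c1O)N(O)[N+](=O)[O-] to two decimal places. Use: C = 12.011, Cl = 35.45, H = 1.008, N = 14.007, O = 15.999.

260.67

Molecular formula: C10H13ClN2O4.
M = 10×12.011 + 1×35.45 + 13×1.008 + 2×14.007 + 4×15.999 = 260.67 g/mol.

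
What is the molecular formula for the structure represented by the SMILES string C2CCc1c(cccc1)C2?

C10H12

Heavy atoms from the SMILES: 10 C.
Implicit hydrogens by atom environment:
  4 × C: 2 H each → 8
  4 × C (aromatic): 1 H each → 4
  2 × C (aromatic): no H
  Total hydrogens = 12.
Molecular formula: C10H12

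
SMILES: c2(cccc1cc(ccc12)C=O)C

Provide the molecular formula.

C12H10O

Heavy atoms from the SMILES: 12 C, 1 O.
Implicit hydrogens by atom environment:
  6 × C (aromatic): 1 H each → 6
  4 × C (aromatic): no H
  1 × C: 3 H
  1 × C: 1 H
  1 × O: no H
  Total hydrogens = 10.
Molecular formula: C12H10O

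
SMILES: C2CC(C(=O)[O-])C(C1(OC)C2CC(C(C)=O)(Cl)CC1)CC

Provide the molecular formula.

Heavy atoms from the SMILES: 16 C, 1 Cl, 4 O.
Implicit hydrogens by atom environment:
  6 × C: 2 H each → 12
  4 × C: no H
  3 × C: 3 H each → 9
  3 × C: 1 H each → 3
  3 × O: no H
  1 × Cl: no H
  1 × O (charge -1): no H
  Total hydrogens = 24.
Net charge -1.
Molecular formula: C16H24ClO4-

C16H24ClO4-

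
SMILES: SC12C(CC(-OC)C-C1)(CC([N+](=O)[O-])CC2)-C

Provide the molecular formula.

Heavy atoms from the SMILES: 12 C, 1 N, 3 O, 1 S.
Implicit hydrogens by atom environment:
  6 × C: 2 H each → 12
  2 × C: 3 H each → 6
  2 × C: 1 H each → 2
  2 × C: no H
  2 × O: no H
  1 × N (charge +1): no H
  1 × O (charge -1): no H
  1 × S: 1 H
  Total hydrogens = 21.
Molecular formula: C12H21NO3S

C12H21NO3S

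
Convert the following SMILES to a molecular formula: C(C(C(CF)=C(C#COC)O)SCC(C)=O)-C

C12H17FO3S

Heavy atoms from the SMILES: 12 C, 1 F, 3 O, 1 S.
Implicit hydrogens by atom environment:
  5 × C: no H
  3 × C: 3 H each → 9
  3 × C: 2 H each → 6
  2 × O: no H
  1 × C: 1 H
  1 × F: no H
  1 × O: 1 H
  1 × S: no H
  Total hydrogens = 17.
Molecular formula: C12H17FO3S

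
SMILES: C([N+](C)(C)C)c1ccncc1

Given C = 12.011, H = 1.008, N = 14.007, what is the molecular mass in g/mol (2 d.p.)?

Molecular formula: C9H15N2+.
M = 9×12.011 + 15×1.008 + 2×14.007 = 151.23 g/mol.

151.23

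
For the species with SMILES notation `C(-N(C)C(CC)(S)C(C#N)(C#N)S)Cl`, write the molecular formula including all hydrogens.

Heavy atoms from the SMILES: 8 C, 1 Cl, 3 N, 2 S.
Implicit hydrogens by atom environment:
  4 × C: no H
  3 × N: no H
  2 × C: 3 H each → 6
  2 × C: 2 H each → 4
  2 × S: 1 H each → 2
  1 × Cl: no H
  Total hydrogens = 12.
Molecular formula: C8H12ClN3S2

C8H12ClN3S2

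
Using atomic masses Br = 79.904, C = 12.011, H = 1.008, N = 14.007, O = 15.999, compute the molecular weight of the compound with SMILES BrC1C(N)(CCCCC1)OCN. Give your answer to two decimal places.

Molecular formula: C8H17BrN2O.
M = 1×79.904 + 8×12.011 + 17×1.008 + 2×14.007 + 1×15.999 = 237.14 g/mol.

237.14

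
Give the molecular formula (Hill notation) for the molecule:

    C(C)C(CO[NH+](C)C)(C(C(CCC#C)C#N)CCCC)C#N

Heavy atoms from the SMILES: 18 C, 3 N, 1 O.
Implicit hydrogens by atom environment:
  7 × C: 2 H each → 14
  4 × C: 3 H each → 12
  4 × C: no H
  3 × C: 1 H each → 3
  2 × N: no H
  1 × N (charge +1): 1 H
  1 × O: no H
  Total hydrogens = 30.
Net charge +1.
Molecular formula: C18H30N3O+

C18H30N3O+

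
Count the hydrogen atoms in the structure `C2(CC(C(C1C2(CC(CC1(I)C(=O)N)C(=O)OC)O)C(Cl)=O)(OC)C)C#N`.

Hydrogens are implicit in SMILES; fill each atom to its normal valence:
  7 × C: no H
  5 × O: no H
  4 × C: 1 H each → 4
  3 × C: 3 H each → 9
  3 × C: 2 H each → 6
  1 × Cl: no H
  1 × I: no H
  1 × N: 2 H
  1 × N: no H
  1 × O: 1 H
  Total hydrogens = 22.

22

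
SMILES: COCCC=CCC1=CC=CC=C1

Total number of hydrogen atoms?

Hydrogens are implicit in SMILES; fill each atom to its normal valence:
  5 × C (aromatic): 1 H each → 5
  3 × C: 2 H each → 6
  2 × C: 1 H each → 2
  1 × C: 3 H
  1 × C (aromatic): no H
  1 × O: no H
  Total hydrogens = 16.

16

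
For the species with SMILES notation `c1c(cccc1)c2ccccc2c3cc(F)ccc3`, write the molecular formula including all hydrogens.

C18H13F

Heavy atoms from the SMILES: 18 C, 1 F.
Implicit hydrogens by atom environment:
  13 × C (aromatic): 1 H each → 13
  5 × C (aromatic): no H
  1 × F: no H
  Total hydrogens = 13.
Molecular formula: C18H13F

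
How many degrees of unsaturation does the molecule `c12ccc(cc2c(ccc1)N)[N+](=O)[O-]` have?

Molecular formula from the SMILES: C10H8N2O2.
DoU = (2C + 2 + N − H − X)/2 = (2·10 + 2 + 2 − 8 − 0)/2 = 16/2 = 8.
(Structurally: 2 ring(s) + 6 π bond(s) = 8.)

8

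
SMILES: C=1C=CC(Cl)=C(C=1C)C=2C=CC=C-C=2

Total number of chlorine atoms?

1

The symbol for chlorine appears 1 time in the SMILES.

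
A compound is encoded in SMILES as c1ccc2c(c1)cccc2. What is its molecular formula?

C10H8

Heavy atoms from the SMILES: 10 C.
Implicit hydrogens by atom environment:
  8 × C (aromatic): 1 H each → 8
  2 × C (aromatic): no H
  Total hydrogens = 8.
Molecular formula: C10H8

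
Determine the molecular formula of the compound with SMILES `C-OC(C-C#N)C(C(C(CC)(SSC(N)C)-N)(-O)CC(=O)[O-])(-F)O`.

Heavy atoms from the SMILES: 13 C, 1 F, 3 N, 5 O, 2 S.
Implicit hydrogens by atom environment:
  5 × C: no H
  3 × C: 3 H each → 9
  3 × C: 2 H each → 6
  2 × C: 1 H each → 2
  2 × N: 2 H each → 4
  2 × O: 1 H each → 2
  2 × O: no H
  2 × S: no H
  1 × F: no H
  1 × N: no H
  1 × O (charge -1): no H
  Total hydrogens = 23.
Net charge -1.
Molecular formula: C13H23FN3O5S2-

C13H23FN3O5S2-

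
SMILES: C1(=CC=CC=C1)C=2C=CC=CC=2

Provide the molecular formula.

Heavy atoms from the SMILES: 12 C.
Implicit hydrogens by atom environment:
  10 × C (aromatic): 1 H each → 10
  2 × C (aromatic): no H
  Total hydrogens = 10.
Molecular formula: C12H10

C12H10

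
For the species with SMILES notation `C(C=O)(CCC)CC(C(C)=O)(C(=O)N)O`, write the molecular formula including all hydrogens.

Heavy atoms from the SMILES: 10 C, 1 N, 4 O.
Implicit hydrogens by atom environment:
  3 × C: 2 H each → 6
  3 × C: no H
  3 × O: no H
  2 × C: 3 H each → 6
  2 × C: 1 H each → 2
  1 × N: 2 H
  1 × O: 1 H
  Total hydrogens = 17.
Molecular formula: C10H17NO4

C10H17NO4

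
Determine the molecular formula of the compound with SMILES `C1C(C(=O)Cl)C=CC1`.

C6H7ClO

Heavy atoms from the SMILES: 6 C, 1 Cl, 1 O.
Implicit hydrogens by atom environment:
  3 × C: 1 H each → 3
  2 × C: 2 H each → 4
  1 × C: no H
  1 × Cl: no H
  1 × O: no H
  Total hydrogens = 7.
Molecular formula: C6H7ClO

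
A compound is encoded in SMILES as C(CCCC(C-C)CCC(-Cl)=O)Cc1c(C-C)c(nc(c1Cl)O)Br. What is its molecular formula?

Heavy atoms from the SMILES: 1 Br, 18 C, 2 Cl, 1 N, 2 O.
Implicit hydrogens by atom environment:
  9 × C: 2 H each → 18
  5 × C (aromatic): no H
  2 × C: 3 H each → 6
  2 × Cl: no H
  1 × Br: no H
  1 × C: 1 H
  1 × C: no H
  1 × N (aromatic): no H
  1 × O: 1 H
  1 × O: no H
  Total hydrogens = 26.
Molecular formula: C18H26BrCl2NO2

C18H26BrCl2NO2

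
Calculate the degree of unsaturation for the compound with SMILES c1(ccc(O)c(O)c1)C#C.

Molecular formula from the SMILES: C8H6O2.
DoU = (2C + 2 + N − H − X)/2 = (2·8 + 2 + 0 − 6 − 0)/2 = 12/2 = 6.
(Structurally: 1 ring(s) + 5 π bond(s) = 6.)

6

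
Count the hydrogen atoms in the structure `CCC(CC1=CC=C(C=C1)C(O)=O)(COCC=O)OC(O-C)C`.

Hydrogens are implicit in SMILES; fill each atom to its normal valence:
  5 × O: no H
  4 × C: 2 H each → 8
  4 × C (aromatic): 1 H each → 4
  3 × C: 3 H each → 9
  2 × C: 1 H each → 2
  2 × C: no H
  2 × C (aromatic): no H
  1 × O: 1 H
  Total hydrogens = 24.

24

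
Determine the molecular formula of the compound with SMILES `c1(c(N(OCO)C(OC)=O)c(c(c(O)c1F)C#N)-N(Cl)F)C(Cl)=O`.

Heavy atoms from the SMILES: 11 C, 2 Cl, 2 F, 3 N, 6 O.
Implicit hydrogens by atom environment:
  6 × C (aromatic): no H
  4 × O: no H
  3 × C: no H
  3 × N: no H
  2 × Cl: no H
  2 × F: no H
  2 × O: 1 H each → 2
  1 × C: 3 H
  1 × C: 2 H
  Total hydrogens = 7.
Molecular formula: C11H7Cl2F2N3O6

C11H7Cl2F2N3O6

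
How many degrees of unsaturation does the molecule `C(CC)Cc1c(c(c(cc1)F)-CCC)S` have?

Molecular formula from the SMILES: C13H19FS.
DoU = (2C + 2 + N − H − X)/2 = (2·13 + 2 + 0 − 19 − 1)/2 = 8/2 = 4.
(Structurally: 1 ring(s) + 3 π bond(s) = 4.)

4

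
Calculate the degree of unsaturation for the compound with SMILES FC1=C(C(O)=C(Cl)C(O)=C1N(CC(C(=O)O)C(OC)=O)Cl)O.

6

Molecular formula from the SMILES: C11H10Cl2FNO7.
DoU = (2C + 2 + N − H − X)/2 = (2·11 + 2 + 1 − 10 − 3)/2 = 12/2 = 6.
(Structurally: 1 ring(s) + 5 π bond(s) = 6.)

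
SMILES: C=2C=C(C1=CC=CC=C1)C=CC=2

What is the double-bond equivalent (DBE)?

Molecular formula from the SMILES: C12H10.
DoU = (2C + 2 + N − H − X)/2 = (2·12 + 2 + 0 − 10 − 0)/2 = 16/2 = 8.
(Structurally: 2 ring(s) + 6 π bond(s) = 8.)

8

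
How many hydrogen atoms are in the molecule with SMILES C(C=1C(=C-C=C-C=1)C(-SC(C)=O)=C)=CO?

Hydrogens are implicit in SMILES; fill each atom to its normal valence:
  4 × C (aromatic): 1 H each → 4
  2 × C: 1 H each → 2
  2 × C: no H
  2 × C (aromatic): no H
  1 × C: 3 H
  1 × C: 2 H
  1 × O: 1 H
  1 × O: no H
  1 × S: no H
  Total hydrogens = 12.

12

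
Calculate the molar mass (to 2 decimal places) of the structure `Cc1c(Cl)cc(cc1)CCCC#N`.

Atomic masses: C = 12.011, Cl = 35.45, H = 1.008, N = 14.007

193.67

Molecular formula: C11H12ClN.
M = 11×12.011 + 1×35.45 + 12×1.008 + 1×14.007 = 193.67 g/mol.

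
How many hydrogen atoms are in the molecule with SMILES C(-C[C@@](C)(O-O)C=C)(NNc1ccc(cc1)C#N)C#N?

16

Hydrogens are implicit in SMILES; fill each atom to its normal valence:
  4 × C (aromatic): 1 H each → 4
  3 × C: no H
  2 × C: 2 H each → 4
  2 × C: 1 H each → 2
  2 × C (aromatic): no H
  2 × N: 1 H each → 2
  2 × N: no H
  1 × C: 3 H
  1 × O: 1 H
  1 × O: no H
  Total hydrogens = 16.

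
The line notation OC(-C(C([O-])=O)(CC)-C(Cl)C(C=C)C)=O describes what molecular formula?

Heavy atoms from the SMILES: 10 C, 1 Cl, 4 O.
Implicit hydrogens by atom environment:
  3 × C: 1 H each → 3
  3 × C: no H
  2 × C: 3 H each → 6
  2 × C: 2 H each → 4
  2 × O: no H
  1 × Cl: no H
  1 × O: 1 H
  1 × O (charge -1): no H
  Total hydrogens = 14.
Net charge -1.
Molecular formula: C10H14ClO4-

C10H14ClO4-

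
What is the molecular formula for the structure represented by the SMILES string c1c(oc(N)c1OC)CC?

C7H11NO2

Heavy atoms from the SMILES: 7 C, 1 N, 2 O.
Implicit hydrogens by atom environment:
  3 × C (aromatic): no H
  2 × C: 3 H each → 6
  1 × C: 2 H
  1 × C (aromatic): 1 H
  1 × N: 2 H
  1 × O (aromatic): no H
  1 × O: no H
  Total hydrogens = 11.
Molecular formula: C7H11NO2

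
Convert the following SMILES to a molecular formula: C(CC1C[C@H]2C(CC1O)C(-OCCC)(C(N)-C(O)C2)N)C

C16H32N2O3

Heavy atoms from the SMILES: 16 C, 2 N, 3 O.
Implicit hydrogens by atom environment:
  7 × C: 2 H each → 14
  6 × C: 1 H each → 6
  2 × C: 3 H each → 6
  2 × N: 2 H each → 4
  2 × O: 1 H each → 2
  1 × C: no H
  1 × O: no H
  Total hydrogens = 32.
Molecular formula: C16H32N2O3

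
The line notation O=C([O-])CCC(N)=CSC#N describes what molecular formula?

Heavy atoms from the SMILES: 6 C, 2 N, 2 O, 1 S.
Implicit hydrogens by atom environment:
  3 × C: no H
  2 × C: 2 H each → 4
  1 × C: 1 H
  1 × N: 2 H
  1 × N: no H
  1 × O: no H
  1 × O (charge -1): no H
  1 × S: no H
  Total hydrogens = 7.
Net charge -1.
Molecular formula: C6H7N2O2S-

C6H7N2O2S-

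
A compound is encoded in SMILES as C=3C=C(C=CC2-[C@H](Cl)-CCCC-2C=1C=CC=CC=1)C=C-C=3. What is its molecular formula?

Heavy atoms from the SMILES: 20 C, 1 Cl.
Implicit hydrogens by atom environment:
  10 × C (aromatic): 1 H each → 10
  5 × C: 1 H each → 5
  3 × C: 2 H each → 6
  2 × C (aromatic): no H
  1 × Cl: no H
  Total hydrogens = 21.
Molecular formula: C20H21Cl

C20H21Cl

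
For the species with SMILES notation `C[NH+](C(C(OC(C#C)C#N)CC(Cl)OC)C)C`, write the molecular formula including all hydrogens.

C12H20ClN2O2+

Heavy atoms from the SMILES: 12 C, 1 Cl, 2 N, 2 O.
Implicit hydrogens by atom environment:
  5 × C: 1 H each → 5
  4 × C: 3 H each → 12
  2 × C: no H
  2 × O: no H
  1 × C: 2 H
  1 × Cl: no H
  1 × N (charge +1): 1 H
  1 × N: no H
  Total hydrogens = 20.
Net charge +1.
Molecular formula: C12H20ClN2O2+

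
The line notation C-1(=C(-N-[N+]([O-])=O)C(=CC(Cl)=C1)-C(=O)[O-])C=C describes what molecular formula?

C9H6ClN2O4-

Heavy atoms from the SMILES: 9 C, 1 Cl, 2 N, 4 O.
Implicit hydrogens by atom environment:
  4 × C (aromatic): no H
  2 × C (aromatic): 1 H each → 2
  2 × O: no H
  2 × O (charge -1): no H
  1 × C: 2 H
  1 × C: 1 H
  1 × C: no H
  1 × Cl: no H
  1 × N: 1 H
  1 × N (charge +1): no H
  Total hydrogens = 6.
Net charge -1.
Molecular formula: C9H6ClN2O4-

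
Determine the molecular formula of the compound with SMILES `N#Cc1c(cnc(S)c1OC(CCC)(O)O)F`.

C10H11FN2O3S

Heavy atoms from the SMILES: 10 C, 1 F, 2 N, 3 O, 1 S.
Implicit hydrogens by atom environment:
  4 × C (aromatic): no H
  2 × C: 2 H each → 4
  2 × C: no H
  2 × O: 1 H each → 2
  1 × C: 3 H
  1 × C (aromatic): 1 H
  1 × F: no H
  1 × N (aromatic): no H
  1 × N: no H
  1 × O: no H
  1 × S: 1 H
  Total hydrogens = 11.
Molecular formula: C10H11FN2O3S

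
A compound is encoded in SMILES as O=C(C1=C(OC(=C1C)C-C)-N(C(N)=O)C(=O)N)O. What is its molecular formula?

C10H13N3O5

Heavy atoms from the SMILES: 10 C, 3 N, 5 O.
Implicit hydrogens by atom environment:
  4 × C (aromatic): no H
  3 × C: no H
  3 × O: no H
  2 × C: 3 H each → 6
  2 × N: 2 H each → 4
  1 × C: 2 H
  1 × N: no H
  1 × O: 1 H
  1 × O (aromatic): no H
  Total hydrogens = 13.
Molecular formula: C10H13N3O5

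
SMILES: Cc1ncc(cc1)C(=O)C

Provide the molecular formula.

C8H9NO

Heavy atoms from the SMILES: 8 C, 1 N, 1 O.
Implicit hydrogens by atom environment:
  3 × C (aromatic): 1 H each → 3
  2 × C: 3 H each → 6
  2 × C (aromatic): no H
  1 × C: no H
  1 × N (aromatic): no H
  1 × O: no H
  Total hydrogens = 9.
Molecular formula: C8H9NO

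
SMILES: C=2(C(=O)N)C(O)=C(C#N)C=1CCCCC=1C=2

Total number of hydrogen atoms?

Hydrogens are implicit in SMILES; fill each atom to its normal valence:
  5 × C (aromatic): no H
  4 × C: 2 H each → 8
  2 × C: no H
  1 × C (aromatic): 1 H
  1 × N: 2 H
  1 × N: no H
  1 × O: 1 H
  1 × O: no H
  Total hydrogens = 12.

12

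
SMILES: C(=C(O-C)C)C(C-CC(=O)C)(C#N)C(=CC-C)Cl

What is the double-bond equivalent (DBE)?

Molecular formula from the SMILES: C14H20ClNO2.
DoU = (2C + 2 + N − H − X)/2 = (2·14 + 2 + 1 − 20 − 1)/2 = 10/2 = 5.
(Structurally: 0 ring(s) + 5 π bond(s) = 5.)

5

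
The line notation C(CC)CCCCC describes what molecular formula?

Heavy atoms from the SMILES: 8 C.
Implicit hydrogens by atom environment:
  6 × C: 2 H each → 12
  2 × C: 3 H each → 6
  Total hydrogens = 18.
Molecular formula: C8H18

C8H18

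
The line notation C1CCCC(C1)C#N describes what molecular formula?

Heavy atoms from the SMILES: 7 C, 1 N.
Implicit hydrogens by atom environment:
  5 × C: 2 H each → 10
  1 × C: 1 H
  1 × C: no H
  1 × N: no H
  Total hydrogens = 11.
Molecular formula: C7H11N

C7H11N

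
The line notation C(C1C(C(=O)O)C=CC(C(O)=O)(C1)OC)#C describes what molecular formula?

C11H12O5

Heavy atoms from the SMILES: 11 C, 5 O.
Implicit hydrogens by atom environment:
  5 × C: 1 H each → 5
  4 × C: no H
  3 × O: no H
  2 × O: 1 H each → 2
  1 × C: 3 H
  1 × C: 2 H
  Total hydrogens = 12.
Molecular formula: C11H12O5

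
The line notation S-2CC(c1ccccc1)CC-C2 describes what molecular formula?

C11H14S

Heavy atoms from the SMILES: 11 C, 1 S.
Implicit hydrogens by atom environment:
  5 × C (aromatic): 1 H each → 5
  4 × C: 2 H each → 8
  1 × C: 1 H
  1 × C (aromatic): no H
  1 × S: no H
  Total hydrogens = 14.
Molecular formula: C11H14S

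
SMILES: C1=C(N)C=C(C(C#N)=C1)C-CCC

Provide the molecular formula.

C11H14N2

Heavy atoms from the SMILES: 11 C, 2 N.
Implicit hydrogens by atom environment:
  3 × C: 2 H each → 6
  3 × C (aromatic): 1 H each → 3
  3 × C (aromatic): no H
  1 × C: 3 H
  1 × C: no H
  1 × N: 2 H
  1 × N: no H
  Total hydrogens = 14.
Molecular formula: C11H14N2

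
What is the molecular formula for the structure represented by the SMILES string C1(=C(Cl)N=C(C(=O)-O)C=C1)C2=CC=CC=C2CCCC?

C16H16ClNO2

Heavy atoms from the SMILES: 16 C, 1 Cl, 1 N, 2 O.
Implicit hydrogens by atom environment:
  6 × C (aromatic): 1 H each → 6
  5 × C (aromatic): no H
  3 × C: 2 H each → 6
  1 × C: 3 H
  1 × C: no H
  1 × Cl: no H
  1 × N (aromatic): no H
  1 × O: 1 H
  1 × O: no H
  Total hydrogens = 16.
Molecular formula: C16H16ClNO2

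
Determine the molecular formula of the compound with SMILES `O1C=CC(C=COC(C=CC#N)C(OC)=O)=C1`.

C12H11NO4

Heavy atoms from the SMILES: 12 C, 1 N, 4 O.
Implicit hydrogens by atom environment:
  5 × C: 1 H each → 5
  3 × C (aromatic): 1 H each → 3
  3 × O: no H
  2 × C: no H
  1 × C: 3 H
  1 × C (aromatic): no H
  1 × N: no H
  1 × O (aromatic): no H
  Total hydrogens = 11.
Molecular formula: C12H11NO4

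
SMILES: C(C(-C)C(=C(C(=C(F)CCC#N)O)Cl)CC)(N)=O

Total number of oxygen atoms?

The symbol for oxygen appears 2 times in the SMILES.

2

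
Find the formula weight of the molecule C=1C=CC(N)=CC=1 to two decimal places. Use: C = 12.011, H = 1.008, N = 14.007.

93.13

Molecular formula: C6H7N.
M = 6×12.011 + 7×1.008 + 1×14.007 = 93.13 g/mol.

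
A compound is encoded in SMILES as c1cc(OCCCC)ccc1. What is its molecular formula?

Heavy atoms from the SMILES: 10 C, 1 O.
Implicit hydrogens by atom environment:
  5 × C (aromatic): 1 H each → 5
  3 × C: 2 H each → 6
  1 × C: 3 H
  1 × C (aromatic): no H
  1 × O: no H
  Total hydrogens = 14.
Molecular formula: C10H14O

C10H14O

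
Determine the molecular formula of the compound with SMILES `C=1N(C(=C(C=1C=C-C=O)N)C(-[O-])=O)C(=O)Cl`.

Heavy atoms from the SMILES: 9 C, 1 Cl, 2 N, 4 O.
Implicit hydrogens by atom environment:
  3 × C: 1 H each → 3
  3 × C (aromatic): no H
  3 × O: no H
  2 × C: no H
  1 × C (aromatic): 1 H
  1 × Cl: no H
  1 × N: 2 H
  1 × N (aromatic): no H
  1 × O (charge -1): no H
  Total hydrogens = 6.
Net charge -1.
Molecular formula: C9H6ClN2O4-

C9H6ClN2O4-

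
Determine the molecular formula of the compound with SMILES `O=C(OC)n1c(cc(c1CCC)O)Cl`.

C9H12ClNO3

Heavy atoms from the SMILES: 9 C, 1 Cl, 1 N, 3 O.
Implicit hydrogens by atom environment:
  3 × C (aromatic): no H
  2 × C: 3 H each → 6
  2 × C: 2 H each → 4
  2 × O: no H
  1 × C (aromatic): 1 H
  1 × C: no H
  1 × Cl: no H
  1 × N (aromatic): no H
  1 × O: 1 H
  Total hydrogens = 12.
Molecular formula: C9H12ClNO3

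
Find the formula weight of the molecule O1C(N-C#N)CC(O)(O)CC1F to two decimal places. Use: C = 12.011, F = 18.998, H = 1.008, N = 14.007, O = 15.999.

Molecular formula: C6H9FN2O3.
M = 6×12.011 + 1×18.998 + 9×1.008 + 2×14.007 + 3×15.999 = 176.15 g/mol.

176.15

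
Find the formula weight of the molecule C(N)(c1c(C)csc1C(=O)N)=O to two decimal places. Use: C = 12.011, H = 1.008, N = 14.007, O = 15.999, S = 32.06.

184.21

Molecular formula: C7H8N2O2S.
M = 7×12.011 + 8×1.008 + 2×14.007 + 2×15.999 + 1×32.06 = 184.21 g/mol.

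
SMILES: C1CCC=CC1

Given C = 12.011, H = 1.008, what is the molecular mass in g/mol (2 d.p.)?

Molecular formula: C6H10.
M = 6×12.011 + 10×1.008 = 82.15 g/mol.

82.15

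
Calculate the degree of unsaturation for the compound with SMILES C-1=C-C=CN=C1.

4

Molecular formula from the SMILES: C5H5N.
DoU = (2C + 2 + N − H − X)/2 = (2·5 + 2 + 1 − 5 − 0)/2 = 8/2 = 4.
(Structurally: 1 ring(s) + 3 π bond(s) = 4.)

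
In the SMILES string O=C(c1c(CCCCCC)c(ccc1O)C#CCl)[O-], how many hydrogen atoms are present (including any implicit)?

16

Hydrogens are implicit in SMILES; fill each atom to its normal valence:
  5 × C: 2 H each → 10
  4 × C (aromatic): no H
  3 × C: no H
  2 × C (aromatic): 1 H each → 2
  1 × C: 3 H
  1 × Cl: no H
  1 × O: 1 H
  1 × O: no H
  1 × O (charge -1): no H
  Total hydrogens = 16.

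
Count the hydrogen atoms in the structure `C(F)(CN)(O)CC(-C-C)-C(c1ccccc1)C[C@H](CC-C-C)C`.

34

Hydrogens are implicit in SMILES; fill each atom to its normal valence:
  7 × C: 2 H each → 14
  5 × C (aromatic): 1 H each → 5
  3 × C: 3 H each → 9
  3 × C: 1 H each → 3
  1 × C: no H
  1 × C (aromatic): no H
  1 × F: no H
  1 × N: 2 H
  1 × O: 1 H
  Total hydrogens = 34.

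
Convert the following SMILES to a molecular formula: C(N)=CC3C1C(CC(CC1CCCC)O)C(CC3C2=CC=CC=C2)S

C22H33NOS

Heavy atoms from the SMILES: 22 C, 1 N, 1 O, 1 S.
Implicit hydrogens by atom environment:
  9 × C: 1 H each → 9
  6 × C: 2 H each → 12
  5 × C (aromatic): 1 H each → 5
  1 × C: 3 H
  1 × C (aromatic): no H
  1 × N: 2 H
  1 × O: 1 H
  1 × S: 1 H
  Total hydrogens = 33.
Molecular formula: C22H33NOS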